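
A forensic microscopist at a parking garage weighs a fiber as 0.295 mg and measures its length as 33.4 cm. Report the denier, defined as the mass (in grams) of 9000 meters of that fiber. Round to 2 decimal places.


Denier calculation:
Mass in grams = 0.295 mg / 1000 = 0.000295 g
Length in meters = 33.4 cm / 100 = 0.334 m
Linear density = mass / length = 0.000295 / 0.334 = 0.00088323 g/m
Denier = (g/m) * 9000 = 0.00088323 * 9000 = 7.95

7.95


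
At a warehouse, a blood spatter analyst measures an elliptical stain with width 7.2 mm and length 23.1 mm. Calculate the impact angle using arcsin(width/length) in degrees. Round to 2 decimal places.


Blood spatter impact angle calculation:
width / length = 7.2 / 23.1 = 0.311688
angle = arcsin(0.311688)
angle = 18.16 degrees

18.16


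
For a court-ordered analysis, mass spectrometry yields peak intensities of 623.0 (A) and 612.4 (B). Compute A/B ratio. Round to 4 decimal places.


Spectral peak ratio:
Peak A = 623.0 counts
Peak B = 612.4 counts
Ratio = 623.0 / 612.4 = 1.0173

1.0173


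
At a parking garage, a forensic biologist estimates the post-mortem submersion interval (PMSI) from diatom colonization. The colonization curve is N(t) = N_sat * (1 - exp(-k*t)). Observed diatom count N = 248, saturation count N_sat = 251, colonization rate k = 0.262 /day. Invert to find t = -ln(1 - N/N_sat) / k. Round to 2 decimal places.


PMSI from diatom colonization curve:
N / N_sat = 248 / 251 = 0.988048
1 - N/N_sat = 0.011952
ln(1 - N/N_sat) = -4.426857
t = -ln(1 - N/N_sat) / k = -(-4.426857) / 0.262 = 16.90 days

16.90


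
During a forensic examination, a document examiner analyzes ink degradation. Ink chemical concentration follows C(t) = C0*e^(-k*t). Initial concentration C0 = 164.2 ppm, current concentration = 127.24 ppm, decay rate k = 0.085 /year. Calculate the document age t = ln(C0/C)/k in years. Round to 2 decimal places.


Document age estimation:
C0/C = 164.2 / 127.24 = 1.290475
ln(C0/C) = 0.25501
t = 0.25501 / 0.085 = 3.00 years

3.00


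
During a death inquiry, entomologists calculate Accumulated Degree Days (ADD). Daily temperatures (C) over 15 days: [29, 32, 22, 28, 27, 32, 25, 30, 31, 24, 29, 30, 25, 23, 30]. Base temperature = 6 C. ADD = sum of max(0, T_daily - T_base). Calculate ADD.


Computing ADD day by day:
Day 1: max(0, 29 - 6) = 23
Day 2: max(0, 32 - 6) = 26
Day 3: max(0, 22 - 6) = 16
Day 4: max(0, 28 - 6) = 22
Day 5: max(0, 27 - 6) = 21
Day 6: max(0, 32 - 6) = 26
Day 7: max(0, 25 - 6) = 19
Day 8: max(0, 30 - 6) = 24
Day 9: max(0, 31 - 6) = 25
Day 10: max(0, 24 - 6) = 18
Day 11: max(0, 29 - 6) = 23
Day 12: max(0, 30 - 6) = 24
Day 13: max(0, 25 - 6) = 19
Day 14: max(0, 23 - 6) = 17
Day 15: max(0, 30 - 6) = 24
Total ADD = 327

327


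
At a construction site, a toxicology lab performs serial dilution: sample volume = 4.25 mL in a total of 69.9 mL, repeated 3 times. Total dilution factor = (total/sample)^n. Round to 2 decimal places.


Dilution factor calculation:
Single dilution = V_total / V_sample = 69.9 / 4.25 ≈ 16.447059
Number of dilutions = 3
Total DF = (69.9 / 4.25)^3 (full precision, rounded at the end) = 4449.02

4449.02


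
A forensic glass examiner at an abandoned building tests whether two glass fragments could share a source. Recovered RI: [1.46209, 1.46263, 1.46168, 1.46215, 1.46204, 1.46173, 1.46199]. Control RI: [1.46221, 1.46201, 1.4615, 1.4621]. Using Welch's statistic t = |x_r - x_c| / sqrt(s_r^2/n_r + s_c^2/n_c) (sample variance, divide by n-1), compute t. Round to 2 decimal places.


Welch's t-criterion for glass RI comparison:
Recovered mean = sum / n_r = 10.23431 / 7 = 1.4620443
Control mean = sum / n_c = 5.84782 / 4 = 1.461955
Recovered sample variance s_r^2 = 9.84619e-08
Control sample variance s_c^2 = 9.87e-08
Welch SE (unpooled) = sqrt(s_r^2/n_r + s_c^2/n_c) = sqrt(1.4066e-08 + 2.4675e-08) = sqrt(3.8741e-08) = 0.000196827
|mean_r - mean_c| = 8.92857e-05
t = 8.92857e-05 / 0.000196827 = 0.45

0.45


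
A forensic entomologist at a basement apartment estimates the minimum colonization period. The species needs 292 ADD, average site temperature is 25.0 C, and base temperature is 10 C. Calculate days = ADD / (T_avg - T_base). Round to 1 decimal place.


Insect development time:
Effective temperature = avg_temp - T_base = 25.0 - 10 = 15.0 C
Days = ADD / effective_temp = 292 / 15.0 = 19.5 days

19.5


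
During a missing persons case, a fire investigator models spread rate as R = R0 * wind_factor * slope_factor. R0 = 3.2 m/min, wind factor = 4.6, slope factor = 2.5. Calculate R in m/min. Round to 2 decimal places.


Fire spread rate calculation:
R = R0 * wind_factor * slope_factor
= 3.2 * 4.6 * 2.5
= 14.72 * 2.5
= 36.80 m/min

36.80


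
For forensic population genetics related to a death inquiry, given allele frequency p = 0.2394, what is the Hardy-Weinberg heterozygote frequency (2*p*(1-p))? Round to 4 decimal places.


Hardy-Weinberg heterozygote frequency:
q = 1 - p = 1 - 0.2394 = 0.7606
2pq = 2 * 0.2394 * 0.7606 = 0.3642

0.3642


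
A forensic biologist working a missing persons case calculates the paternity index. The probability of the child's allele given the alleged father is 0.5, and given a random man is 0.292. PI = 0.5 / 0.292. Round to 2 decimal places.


Paternity Index calculation:
PI = P(allele|father) / P(allele|random)
PI = 0.5 / 0.292
PI = 1.71

1.71


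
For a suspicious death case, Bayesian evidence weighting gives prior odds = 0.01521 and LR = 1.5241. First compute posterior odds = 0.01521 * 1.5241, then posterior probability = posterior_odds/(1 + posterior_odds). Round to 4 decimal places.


Bayesian evidence evaluation:
Posterior odds = prior_odds * LR = 0.01521 * 1.5241 = 0.02318156
Posterior probability = posterior_odds / (1 + posterior_odds)
= 0.02318156 / (1 + 0.02318156)
= 0.02318156 / 1.02318156
= 0.0227

0.0227


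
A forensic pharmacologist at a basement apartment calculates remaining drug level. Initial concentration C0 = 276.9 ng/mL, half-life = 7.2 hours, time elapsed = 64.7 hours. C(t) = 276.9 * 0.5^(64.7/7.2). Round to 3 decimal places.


Drug concentration decay:
Number of half-lives = t / t_half = 64.7 / 7.2 = 8.986111
Decay factor = 0.5^8.986111 = 0.00197202
C(t) = 276.9 * 0.00197202 = 0.546 ng/mL

0.546


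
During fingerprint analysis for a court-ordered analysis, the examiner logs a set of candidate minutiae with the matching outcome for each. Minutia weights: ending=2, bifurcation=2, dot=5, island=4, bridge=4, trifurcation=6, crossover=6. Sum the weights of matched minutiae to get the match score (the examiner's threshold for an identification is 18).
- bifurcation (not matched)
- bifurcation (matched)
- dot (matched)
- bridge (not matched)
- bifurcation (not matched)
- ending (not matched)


Weighted minutiae match score:
  bifurcation: not matched, +0
  bifurcation: matched, +2 (running total 2)
  dot: matched, +5 (running total 7)
  bridge: not matched, +0
  bifurcation: not matched, +0
  ending: not matched, +0
Total score = 7
Threshold = 18; verdict = inconclusive

7


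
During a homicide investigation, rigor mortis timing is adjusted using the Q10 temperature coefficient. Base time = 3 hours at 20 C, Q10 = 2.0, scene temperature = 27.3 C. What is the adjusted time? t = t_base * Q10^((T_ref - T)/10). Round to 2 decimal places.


Rigor mortis time adjustment:
Exponent = (T_ref - T_actual) / 10 = (20 - 27.3) / 10 = -0.73
Q10 factor = 2.0^-0.73 = 0.6029
t_adjusted = 3 * 0.6029 = 1.81 hours

1.81


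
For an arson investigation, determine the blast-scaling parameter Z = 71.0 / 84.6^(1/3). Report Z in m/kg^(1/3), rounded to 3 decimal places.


Scaled distance calculation:
W^(1/3) = 84.6^(1/3) = 4.389922
Z = R / W^(1/3) = 71.0 / 4.389922
Z = 16.173 m/kg^(1/3)

16.173


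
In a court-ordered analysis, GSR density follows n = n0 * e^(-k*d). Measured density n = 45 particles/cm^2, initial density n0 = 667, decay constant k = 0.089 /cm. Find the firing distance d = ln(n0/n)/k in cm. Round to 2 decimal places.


GSR distance calculation:
n0/n = 667 / 45 = 14.822222
ln(n0/n) = 2.696128
d = 2.696128 / 0.089 = 30.29 cm

30.29


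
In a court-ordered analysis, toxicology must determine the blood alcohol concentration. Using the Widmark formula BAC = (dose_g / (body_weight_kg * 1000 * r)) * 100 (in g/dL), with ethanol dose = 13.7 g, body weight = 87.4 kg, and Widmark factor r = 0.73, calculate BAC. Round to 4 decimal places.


Applying the Widmark formula:
BAC = (dose_g / (body_wt * 1000 * r)) * 100
Denominator = 87.4 * 1000 * 0.73 = 63802
BAC = (13.7 / 63802) * 100
BAC = 0.0215 g/dL

0.0215


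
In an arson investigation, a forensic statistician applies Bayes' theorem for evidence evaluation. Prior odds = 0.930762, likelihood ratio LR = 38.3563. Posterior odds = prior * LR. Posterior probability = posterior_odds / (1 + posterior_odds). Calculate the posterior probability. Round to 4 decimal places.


Bayesian evidence evaluation:
Posterior odds = prior_odds * LR = 0.930762 * 38.3563 = 35.70059
Posterior probability = posterior_odds / (1 + posterior_odds)
= 35.70059 / (1 + 35.70059)
= 35.70059 / 36.70059
= 0.9728

0.9728


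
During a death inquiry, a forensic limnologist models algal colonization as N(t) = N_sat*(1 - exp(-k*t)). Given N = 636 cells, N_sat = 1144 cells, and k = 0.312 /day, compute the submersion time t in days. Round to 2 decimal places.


PMSI from diatom colonization curve:
N / N_sat = 636 / 1144 = 0.555944
1 - N/N_sat = 0.444056
ln(1 - N/N_sat) = -0.811805
t = -ln(1 - N/N_sat) / k = -(-0.811805) / 0.312 = 2.60 days

2.60


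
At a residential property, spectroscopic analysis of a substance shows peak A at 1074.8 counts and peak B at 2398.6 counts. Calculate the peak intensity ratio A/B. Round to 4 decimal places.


Spectral peak ratio:
Peak A = 1074.8 counts
Peak B = 2398.6 counts
Ratio = 1074.8 / 2398.6 = 0.4481

0.4481


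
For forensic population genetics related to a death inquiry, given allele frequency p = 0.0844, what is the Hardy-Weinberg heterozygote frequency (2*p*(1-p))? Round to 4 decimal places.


Hardy-Weinberg heterozygote frequency:
q = 1 - p = 1 - 0.0844 = 0.9156
2pq = 2 * 0.0844 * 0.9156 = 0.1546

0.1546


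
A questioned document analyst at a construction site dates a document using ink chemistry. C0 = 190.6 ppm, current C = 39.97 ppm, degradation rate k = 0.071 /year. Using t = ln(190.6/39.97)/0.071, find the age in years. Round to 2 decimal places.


Document age estimation:
C0/C = 190.6 / 39.97 = 4.768576
ln(C0/C) = 1.562048
t = 1.562048 / 0.071 = 22.00 years

22.00


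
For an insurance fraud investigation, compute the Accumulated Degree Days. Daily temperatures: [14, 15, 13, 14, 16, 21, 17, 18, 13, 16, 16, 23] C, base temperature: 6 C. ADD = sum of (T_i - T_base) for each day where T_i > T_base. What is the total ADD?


Computing ADD day by day:
Day 1: max(0, 14 - 6) = 8
Day 2: max(0, 15 - 6) = 9
Day 3: max(0, 13 - 6) = 7
Day 4: max(0, 14 - 6) = 8
Day 5: max(0, 16 - 6) = 10
Day 6: max(0, 21 - 6) = 15
Day 7: max(0, 17 - 6) = 11
Day 8: max(0, 18 - 6) = 12
Day 9: max(0, 13 - 6) = 7
Day 10: max(0, 16 - 6) = 10
Day 11: max(0, 16 - 6) = 10
Day 12: max(0, 23 - 6) = 17
Total ADD = 124

124


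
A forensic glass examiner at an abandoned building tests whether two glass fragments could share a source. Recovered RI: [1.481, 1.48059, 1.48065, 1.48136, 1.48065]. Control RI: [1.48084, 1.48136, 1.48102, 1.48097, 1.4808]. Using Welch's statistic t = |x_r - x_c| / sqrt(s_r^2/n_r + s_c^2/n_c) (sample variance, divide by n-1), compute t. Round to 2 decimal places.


Welch's t-criterion for glass RI comparison:
Recovered mean = sum / n_r = 7.40425 / 5 = 1.48085
Control mean = sum / n_c = 7.40499 / 5 = 1.480998
Recovered sample variance s_r^2 = 1.0755e-07
Control sample variance s_c^2 = 4.912e-08
Welch SE (unpooled) = sqrt(s_r^2/n_r + s_c^2/n_c) = sqrt(2.151e-08 + 9.824e-09) = sqrt(3.1334e-08) = 0.000177014
|mean_r - mean_c| = 0.000148
t = 0.000148 / 0.000177014 = 0.84

0.84


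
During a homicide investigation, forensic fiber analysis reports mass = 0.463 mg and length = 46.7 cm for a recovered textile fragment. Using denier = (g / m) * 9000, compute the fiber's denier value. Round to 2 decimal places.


Denier calculation:
Mass in grams = 0.463 mg / 1000 = 0.000463 g
Length in meters = 46.7 cm / 100 = 0.467 m
Linear density = mass / length = 0.000463 / 0.467 = 0.00099143 g/m
Denier = (g/m) * 9000 = 0.00099143 * 9000 = 8.92

8.92


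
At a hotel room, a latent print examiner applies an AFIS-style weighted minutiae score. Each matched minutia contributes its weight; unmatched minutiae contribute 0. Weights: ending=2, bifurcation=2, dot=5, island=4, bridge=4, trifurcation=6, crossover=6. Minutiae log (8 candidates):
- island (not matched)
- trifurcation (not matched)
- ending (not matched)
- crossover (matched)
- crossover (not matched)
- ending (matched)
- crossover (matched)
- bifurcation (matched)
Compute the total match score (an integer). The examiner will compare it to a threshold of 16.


Weighted minutiae match score:
  island: not matched, +0
  trifurcation: not matched, +0
  ending: not matched, +0
  crossover: matched, +6 (running total 6)
  crossover: not matched, +0
  ending: matched, +2 (running total 8)
  crossover: matched, +6 (running total 14)
  bifurcation: matched, +2 (running total 16)
Total score = 16
Threshold = 16; verdict = identification

16


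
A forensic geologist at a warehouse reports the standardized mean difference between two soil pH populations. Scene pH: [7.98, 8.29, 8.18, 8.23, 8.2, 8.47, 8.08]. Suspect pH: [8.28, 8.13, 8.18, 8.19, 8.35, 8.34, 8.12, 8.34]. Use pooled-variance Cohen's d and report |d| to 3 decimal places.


Pooled-variance Cohen's d for soil pH comparison:
Scene mean = 57.43 / 7 = 8.204286
Suspect mean = 65.93 / 8 = 8.24125
Scene sample variance s_s^2 = 0.024162
Suspect sample variance s_c^2 = 0.00947
Pooled variance = ((n_s-1)*s_s^2 + (n_c-1)*s_c^2) / (n_s + n_c - 2) = 0.016251
Pooled SD = sqrt(0.016251) = 0.127479
Mean difference = -0.036964
|d| = |-0.036964| / 0.127479 = 0.290

0.290


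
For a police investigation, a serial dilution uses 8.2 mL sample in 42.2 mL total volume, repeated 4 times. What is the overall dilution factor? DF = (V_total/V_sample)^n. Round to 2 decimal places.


Dilution factor calculation:
Single dilution = V_total / V_sample = 42.2 / 8.2 ≈ 5.146341
Number of dilutions = 4
Total DF = (42.2 / 8.2)^4 (full precision, rounded at the end) = 701.45

701.45


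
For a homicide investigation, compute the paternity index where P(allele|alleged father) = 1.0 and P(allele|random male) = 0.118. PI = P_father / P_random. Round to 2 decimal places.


Paternity Index calculation:
PI = P(allele|father) / P(allele|random)
PI = 1.0 / 0.118
PI = 8.47

8.47


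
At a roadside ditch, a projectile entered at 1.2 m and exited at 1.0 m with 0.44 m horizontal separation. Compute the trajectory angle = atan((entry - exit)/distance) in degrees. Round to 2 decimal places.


Bullet trajectory angle:
Height difference = 1.2 - 1.0 = 0.2 m
angle = atan(0.2 / 0.44)
angle = atan(0.454545)
angle = 24.44 degrees

24.44


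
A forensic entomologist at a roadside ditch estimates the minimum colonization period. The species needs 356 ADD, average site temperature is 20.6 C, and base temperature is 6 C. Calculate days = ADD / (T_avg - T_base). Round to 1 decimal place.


Insect development time:
Effective temperature = avg_temp - T_base = 20.6 - 6 = 14.6 C
Days = ADD / effective_temp = 356 / 14.6 = 24.4 days

24.4


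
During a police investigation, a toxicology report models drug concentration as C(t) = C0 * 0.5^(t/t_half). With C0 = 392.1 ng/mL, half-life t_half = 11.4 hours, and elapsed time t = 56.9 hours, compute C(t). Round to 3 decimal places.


Drug concentration decay:
Number of half-lives = t / t_half = 56.9 / 11.4 = 4.991228
Decay factor = 0.5^4.991228 = 0.03144059
C(t) = 392.1 * 0.03144059 = 12.328 ng/mL

12.328


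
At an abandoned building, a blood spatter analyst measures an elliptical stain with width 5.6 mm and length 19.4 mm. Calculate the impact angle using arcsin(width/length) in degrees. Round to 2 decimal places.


Blood spatter impact angle calculation:
width / length = 5.6 / 19.4 = 0.28866
angle = arcsin(0.28866)
angle = 16.78 degrees

16.78


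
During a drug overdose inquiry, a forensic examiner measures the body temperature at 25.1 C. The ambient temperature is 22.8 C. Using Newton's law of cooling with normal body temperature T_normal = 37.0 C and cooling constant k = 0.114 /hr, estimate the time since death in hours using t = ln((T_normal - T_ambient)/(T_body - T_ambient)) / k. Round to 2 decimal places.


Using Newton's law of cooling:
t = ln((T_normal - T_ambient) / (T_body - T_ambient)) / k
T_normal - T_ambient = 14.2
T_body - T_ambient = 2.3
Ratio = 6.173913
ln(ratio) = 1.820333
t = 1.820333 / 0.114 = 15.97 hours

15.97


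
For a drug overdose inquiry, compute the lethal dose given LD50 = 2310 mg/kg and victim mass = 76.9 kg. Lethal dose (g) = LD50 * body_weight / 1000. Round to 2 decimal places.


Lethal dose calculation:
Lethal dose = LD50 * body_weight / 1000
= 2310 * 76.9 / 1000
= 177639 / 1000
= 177.64 g

177.64


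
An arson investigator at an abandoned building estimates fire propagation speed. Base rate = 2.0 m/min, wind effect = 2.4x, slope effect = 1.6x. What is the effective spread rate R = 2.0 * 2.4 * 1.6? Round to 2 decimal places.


Fire spread rate calculation:
R = R0 * wind_factor * slope_factor
= 2.0 * 2.4 * 1.6
= 4.8 * 1.6
= 7.68 m/min

7.68


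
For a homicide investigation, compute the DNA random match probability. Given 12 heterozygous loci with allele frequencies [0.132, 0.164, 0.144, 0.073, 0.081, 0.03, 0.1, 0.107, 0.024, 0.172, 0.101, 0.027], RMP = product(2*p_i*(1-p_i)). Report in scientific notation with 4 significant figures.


Computing RMP for 12 loci:
Locus 1: 2 * 0.132 * 0.868 = 0.229152
Locus 2: 2 * 0.164 * 0.836 = 0.274208
Locus 3: 2 * 0.144 * 0.856 = 0.246528
Locus 4: 2 * 0.073 * 0.927 = 0.135342
Locus 5: 2 * 0.081 * 0.919 = 0.148878
Locus 6: 2 * 0.03 * 0.97 = 0.0582
Locus 7: 2 * 0.1 * 0.9 = 0.18
Locus 8: 2 * 0.107 * 0.893 = 0.191102
Locus 9: 2 * 0.024 * 0.976 = 0.046848
Locus 10: 2 * 0.172 * 0.828 = 0.284832
Locus 11: 2 * 0.101 * 0.899 = 0.181598
Locus 12: 2 * 0.027 * 0.973 = 0.052542
RMP = 7.956e-11

7.956e-11


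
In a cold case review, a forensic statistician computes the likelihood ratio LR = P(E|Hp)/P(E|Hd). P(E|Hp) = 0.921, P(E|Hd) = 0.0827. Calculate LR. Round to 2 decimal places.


Likelihood ratio calculation:
LR = P(E|Hp) / P(E|Hd)
LR = 0.921 / 0.0827
LR = 11.14

11.14


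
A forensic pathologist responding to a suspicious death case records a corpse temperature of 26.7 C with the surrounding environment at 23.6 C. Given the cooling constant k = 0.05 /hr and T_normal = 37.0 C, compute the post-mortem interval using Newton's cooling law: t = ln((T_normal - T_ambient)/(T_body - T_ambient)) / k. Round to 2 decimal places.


Using Newton's law of cooling:
t = ln((T_normal - T_ambient) / (T_body - T_ambient)) / k
T_normal - T_ambient = 13.4
T_body - T_ambient = 3.1
Ratio = 4.322581
ln(ratio) = 1.463853
t = 1.463853 / 0.05 = 29.28 hours

29.28


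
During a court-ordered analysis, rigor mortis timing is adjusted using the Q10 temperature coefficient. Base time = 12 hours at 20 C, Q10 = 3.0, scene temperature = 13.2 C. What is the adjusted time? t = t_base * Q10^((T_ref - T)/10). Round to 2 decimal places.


Rigor mortis time adjustment:
Exponent = (T_ref - T_actual) / 10 = (20 - 13.2) / 10 = 0.68
Q10 factor = 3.0^0.68 = 2.11078
t_adjusted = 12 * 2.11078 = 25.33 hours

25.33


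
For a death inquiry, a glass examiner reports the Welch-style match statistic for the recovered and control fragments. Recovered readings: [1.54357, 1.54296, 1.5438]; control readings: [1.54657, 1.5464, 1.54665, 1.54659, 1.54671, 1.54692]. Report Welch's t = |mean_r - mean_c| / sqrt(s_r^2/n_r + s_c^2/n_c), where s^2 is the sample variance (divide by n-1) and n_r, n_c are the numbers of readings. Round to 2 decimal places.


Welch's t-criterion for glass RI comparison:
Recovered mean = sum / n_r = 4.63033 / 3 = 1.5434433
Control mean = sum / n_c = 9.27984 / 6 = 1.54664
Recovered sample variance s_r^2 = 1.88433e-07
Control sample variance s_c^2 = 2.968e-08
Welch SE (unpooled) = sqrt(s_r^2/n_r + s_c^2/n_c) = sqrt(6.28111e-08 + 4.94667e-09) = sqrt(6.77578e-08) = 0.000260303
|mean_r - mean_c| = 0.00319667
t = 0.00319667 / 0.000260303 = 12.28

12.28


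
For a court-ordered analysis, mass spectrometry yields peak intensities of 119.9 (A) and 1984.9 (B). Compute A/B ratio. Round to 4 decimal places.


Spectral peak ratio:
Peak A = 119.9 counts
Peak B = 1984.9 counts
Ratio = 119.9 / 1984.9 = 0.0604

0.0604


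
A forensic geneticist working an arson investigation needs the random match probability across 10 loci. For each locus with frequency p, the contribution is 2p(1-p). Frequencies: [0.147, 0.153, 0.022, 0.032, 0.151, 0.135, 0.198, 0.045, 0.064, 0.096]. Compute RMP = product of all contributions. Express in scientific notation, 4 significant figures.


Computing RMP for 10 loci:
Locus 1: 2 * 0.147 * 0.853 = 0.250782
Locus 2: 2 * 0.153 * 0.847 = 0.259182
Locus 3: 2 * 0.022 * 0.978 = 0.043032
Locus 4: 2 * 0.032 * 0.968 = 0.061952
Locus 5: 2 * 0.151 * 0.849 = 0.256398
Locus 6: 2 * 0.135 * 0.865 = 0.23355
Locus 7: 2 * 0.198 * 0.802 = 0.317592
Locus 8: 2 * 0.045 * 0.955 = 0.08595
Locus 9: 2 * 0.064 * 0.936 = 0.119808
Locus 10: 2 * 0.096 * 0.904 = 0.173568
RMP = 5.890e-09

5.890e-09


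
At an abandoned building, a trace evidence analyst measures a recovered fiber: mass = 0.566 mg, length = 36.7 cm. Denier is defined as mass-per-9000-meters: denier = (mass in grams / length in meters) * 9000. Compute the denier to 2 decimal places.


Denier calculation:
Mass in grams = 0.566 mg / 1000 = 0.000566 g
Length in meters = 36.7 cm / 100 = 0.367 m
Linear density = mass / length = 0.000566 / 0.367 = 0.00154223 g/m
Denier = (g/m) * 9000 = 0.00154223 * 9000 = 13.88

13.88


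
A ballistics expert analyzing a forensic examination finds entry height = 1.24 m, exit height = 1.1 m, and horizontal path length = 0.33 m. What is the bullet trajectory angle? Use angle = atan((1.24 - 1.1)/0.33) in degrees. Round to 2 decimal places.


Bullet trajectory angle:
Height difference = 1.24 - 1.1 = 0.14 m
angle = atan(0.14 / 0.33)
angle = atan(0.424242)
angle = 22.99 degrees

22.99


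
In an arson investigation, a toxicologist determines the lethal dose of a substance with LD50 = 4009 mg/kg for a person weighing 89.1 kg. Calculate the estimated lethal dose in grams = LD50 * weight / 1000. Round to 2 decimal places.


Lethal dose calculation:
Lethal dose = LD50 * body_weight / 1000
= 4009 * 89.1 / 1000
= 357201.9 / 1000
= 357.20 g

357.20


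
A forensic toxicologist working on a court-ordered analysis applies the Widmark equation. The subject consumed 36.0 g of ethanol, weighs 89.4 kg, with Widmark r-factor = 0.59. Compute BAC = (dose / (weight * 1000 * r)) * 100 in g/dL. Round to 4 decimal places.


Applying the Widmark formula:
BAC = (dose_g / (body_wt * 1000 * r)) * 100
Denominator = 89.4 * 1000 * 0.59 = 52746
BAC = (36.0 / 52746) * 100
BAC = 0.0683 g/dL

0.0683


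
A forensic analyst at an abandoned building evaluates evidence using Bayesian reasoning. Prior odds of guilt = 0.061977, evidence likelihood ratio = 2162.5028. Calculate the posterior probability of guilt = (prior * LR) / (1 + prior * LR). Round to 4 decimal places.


Bayesian evidence evaluation:
Posterior odds = prior_odds * LR = 0.061977 * 2162.5028 = 134.0254
Posterior probability = posterior_odds / (1 + posterior_odds)
= 134.0254 / (1 + 134.0254)
= 134.0254 / 135.0254
= 0.9926

0.9926


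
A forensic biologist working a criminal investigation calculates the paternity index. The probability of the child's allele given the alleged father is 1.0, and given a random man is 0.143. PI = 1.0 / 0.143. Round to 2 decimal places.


Paternity Index calculation:
PI = P(allele|father) / P(allele|random)
PI = 1.0 / 0.143
PI = 6.99

6.99


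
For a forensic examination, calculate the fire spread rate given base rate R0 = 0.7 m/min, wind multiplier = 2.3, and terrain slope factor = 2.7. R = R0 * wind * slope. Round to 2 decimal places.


Fire spread rate calculation:
R = R0 * wind_factor * slope_factor
= 0.7 * 2.3 * 2.7
= 1.61 * 2.7
= 4.35 m/min

4.35


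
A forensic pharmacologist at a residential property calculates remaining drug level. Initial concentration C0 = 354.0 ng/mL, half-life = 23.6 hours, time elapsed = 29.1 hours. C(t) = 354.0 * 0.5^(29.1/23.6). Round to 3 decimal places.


Drug concentration decay:
Number of half-lives = t / t_half = 29.1 / 23.6 = 1.233051
Decay factor = 0.5^1.233051 = 0.42541683
C(t) = 354.0 * 0.42541683 = 150.598 ng/mL

150.598


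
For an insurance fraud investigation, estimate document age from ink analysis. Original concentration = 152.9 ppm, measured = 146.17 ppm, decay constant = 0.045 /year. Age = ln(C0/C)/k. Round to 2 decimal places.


Document age estimation:
C0/C = 152.9 / 146.17 = 1.046042
ln(C0/C) = 0.045014
t = 0.045014 / 0.045 = 1.00 years

1.00


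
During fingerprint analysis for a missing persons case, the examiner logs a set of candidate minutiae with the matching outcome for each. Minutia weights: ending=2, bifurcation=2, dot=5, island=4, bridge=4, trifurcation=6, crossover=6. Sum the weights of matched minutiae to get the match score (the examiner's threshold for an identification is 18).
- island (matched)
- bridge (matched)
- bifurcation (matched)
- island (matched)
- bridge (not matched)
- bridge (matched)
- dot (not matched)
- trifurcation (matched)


Weighted minutiae match score:
  island: matched, +4 (running total 4)
  bridge: matched, +4 (running total 8)
  bifurcation: matched, +2 (running total 10)
  island: matched, +4 (running total 14)
  bridge: not matched, +0
  bridge: matched, +4 (running total 18)
  dot: not matched, +0
  trifurcation: matched, +6 (running total 24)
Total score = 24
Threshold = 18; verdict = identification

24


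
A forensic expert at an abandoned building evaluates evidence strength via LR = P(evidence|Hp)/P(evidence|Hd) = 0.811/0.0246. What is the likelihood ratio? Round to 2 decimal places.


Likelihood ratio calculation:
LR = P(E|Hp) / P(E|Hd)
LR = 0.811 / 0.0246
LR = 32.97

32.97


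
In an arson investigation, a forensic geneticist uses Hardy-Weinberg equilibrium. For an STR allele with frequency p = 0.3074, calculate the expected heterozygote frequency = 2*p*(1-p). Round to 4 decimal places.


Hardy-Weinberg heterozygote frequency:
q = 1 - p = 1 - 0.3074 = 0.6926
2pq = 2 * 0.3074 * 0.6926 = 0.4258

0.4258


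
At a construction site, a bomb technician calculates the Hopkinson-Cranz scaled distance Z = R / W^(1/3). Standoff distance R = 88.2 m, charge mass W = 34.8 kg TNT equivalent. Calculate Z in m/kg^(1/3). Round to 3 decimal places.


Scaled distance calculation:
W^(1/3) = 34.8^(1/3) = 3.264824
Z = R / W^(1/3) = 88.2 / 3.264824
Z = 27.015 m/kg^(1/3)

27.015


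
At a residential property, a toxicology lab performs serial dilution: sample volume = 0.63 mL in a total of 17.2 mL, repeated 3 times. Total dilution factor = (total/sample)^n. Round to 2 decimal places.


Dilution factor calculation:
Single dilution = V_total / V_sample = 17.2 / 0.63 ≈ 27.301587
Number of dilutions = 3
Total DF = (17.2 / 0.63)^3 (full precision, rounded at the end) = 20349.97

20349.97


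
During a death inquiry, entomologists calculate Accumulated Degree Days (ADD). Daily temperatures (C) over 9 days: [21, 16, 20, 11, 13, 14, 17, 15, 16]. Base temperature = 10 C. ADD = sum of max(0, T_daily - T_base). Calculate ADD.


Computing ADD day by day:
Day 1: max(0, 21 - 10) = 11
Day 2: max(0, 16 - 10) = 6
Day 3: max(0, 20 - 10) = 10
Day 4: max(0, 11 - 10) = 1
Day 5: max(0, 13 - 10) = 3
Day 6: max(0, 14 - 10) = 4
Day 7: max(0, 17 - 10) = 7
Day 8: max(0, 15 - 10) = 5
Day 9: max(0, 16 - 10) = 6
Total ADD = 53

53


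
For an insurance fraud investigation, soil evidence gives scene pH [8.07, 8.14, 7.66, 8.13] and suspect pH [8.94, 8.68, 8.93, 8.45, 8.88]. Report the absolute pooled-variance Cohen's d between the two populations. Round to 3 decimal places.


Pooled-variance Cohen's d for soil pH comparison:
Scene mean = 32 / 4 = 8
Suspect mean = 43.88 / 5 = 8.776
Scene sample variance s_s^2 = 0.052333
Suspect sample variance s_c^2 = 0.04423
Pooled variance = ((n_s-1)*s_s^2 + (n_c-1)*s_c^2) / (n_s + n_c - 2) = 0.047703
Pooled SD = sqrt(0.047703) = 0.21841
Mean difference = -0.776
|d| = |-0.776| / 0.21841 = 3.553

3.553


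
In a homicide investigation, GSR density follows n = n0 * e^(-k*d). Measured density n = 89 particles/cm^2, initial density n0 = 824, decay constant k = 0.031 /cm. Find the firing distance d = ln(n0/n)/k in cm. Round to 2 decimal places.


GSR distance calculation:
n0/n = 824 / 89 = 9.258427
ln(n0/n) = 2.225534
d = 2.225534 / 0.031 = 71.79 cm

71.79


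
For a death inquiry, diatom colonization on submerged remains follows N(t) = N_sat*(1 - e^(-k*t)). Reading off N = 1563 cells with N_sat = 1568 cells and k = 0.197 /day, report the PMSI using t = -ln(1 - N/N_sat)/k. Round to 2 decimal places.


PMSI from diatom colonization curve:
N / N_sat = 1563 / 1568 = 0.996811
1 - N/N_sat = 0.003189
ln(1 - N/N_sat) = -5.748048
t = -ln(1 - N/N_sat) / k = -(-5.748048) / 0.197 = 29.18 days

29.18


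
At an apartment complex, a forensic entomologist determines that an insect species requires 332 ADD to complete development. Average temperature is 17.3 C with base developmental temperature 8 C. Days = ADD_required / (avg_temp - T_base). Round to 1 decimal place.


Insect development time:
Effective temperature = avg_temp - T_base = 17.3 - 8 = 9.3 C
Days = ADD / effective_temp = 332 / 9.3 = 35.7 days

35.7


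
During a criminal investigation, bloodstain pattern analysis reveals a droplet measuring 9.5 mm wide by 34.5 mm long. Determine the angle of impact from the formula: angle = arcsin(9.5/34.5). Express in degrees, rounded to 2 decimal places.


Blood spatter impact angle calculation:
width / length = 9.5 / 34.5 = 0.275362
angle = arcsin(0.275362)
angle = 15.98 degrees

15.98


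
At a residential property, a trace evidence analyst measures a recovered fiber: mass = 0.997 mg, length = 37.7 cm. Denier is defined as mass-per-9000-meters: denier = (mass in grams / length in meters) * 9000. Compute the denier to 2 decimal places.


Denier calculation:
Mass in grams = 0.997 mg / 1000 = 0.000997 g
Length in meters = 37.7 cm / 100 = 0.377 m
Linear density = mass / length = 0.000997 / 0.377 = 0.00264456 g/m
Denier = (g/m) * 9000 = 0.00264456 * 9000 = 23.80

23.80


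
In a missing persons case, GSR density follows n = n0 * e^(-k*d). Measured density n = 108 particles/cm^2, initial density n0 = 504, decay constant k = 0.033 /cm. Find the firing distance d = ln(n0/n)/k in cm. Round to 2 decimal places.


GSR distance calculation:
n0/n = 504 / 108 = 4.666667
ln(n0/n) = 1.540445
d = 1.540445 / 0.033 = 46.68 cm

46.68


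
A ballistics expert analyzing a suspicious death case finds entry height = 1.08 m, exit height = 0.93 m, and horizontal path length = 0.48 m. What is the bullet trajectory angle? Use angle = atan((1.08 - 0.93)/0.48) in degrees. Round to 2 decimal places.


Bullet trajectory angle:
Height difference = 1.08 - 0.93 = 0.15 m
angle = atan(0.15 / 0.48)
angle = atan(0.3125)
angle = 17.35 degrees

17.35


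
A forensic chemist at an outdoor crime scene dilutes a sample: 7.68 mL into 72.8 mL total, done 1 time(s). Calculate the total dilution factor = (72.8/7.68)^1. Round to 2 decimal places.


Dilution factor calculation:
Single dilution = V_total / V_sample = 72.8 / 7.68 ≈ 9.479167
Number of dilutions = 1
Total DF = (72.8 / 7.68)^1 (full precision, rounded at the end) = 9.48

9.48


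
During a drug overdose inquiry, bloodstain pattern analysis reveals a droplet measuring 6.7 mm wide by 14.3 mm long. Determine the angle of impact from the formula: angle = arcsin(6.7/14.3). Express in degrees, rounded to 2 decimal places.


Blood spatter impact angle calculation:
width / length = 6.7 / 14.3 = 0.468531
angle = arcsin(0.468531)
angle = 27.94 degrees

27.94


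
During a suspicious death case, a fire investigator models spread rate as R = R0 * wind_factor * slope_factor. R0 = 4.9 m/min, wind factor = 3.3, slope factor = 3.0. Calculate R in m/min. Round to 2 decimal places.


Fire spread rate calculation:
R = R0 * wind_factor * slope_factor
= 4.9 * 3.3 * 3.0
= 16.17 * 3.0
= 48.51 m/min

48.51


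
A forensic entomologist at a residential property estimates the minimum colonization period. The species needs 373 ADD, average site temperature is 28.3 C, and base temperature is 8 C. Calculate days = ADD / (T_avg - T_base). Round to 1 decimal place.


Insect development time:
Effective temperature = avg_temp - T_base = 28.3 - 8 = 20.3 C
Days = ADD / effective_temp = 373 / 20.3 = 18.4 days

18.4


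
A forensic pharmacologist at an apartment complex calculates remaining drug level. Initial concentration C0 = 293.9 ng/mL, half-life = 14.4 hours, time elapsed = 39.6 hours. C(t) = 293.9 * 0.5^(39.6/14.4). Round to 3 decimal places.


Drug concentration decay:
Number of half-lives = t / t_half = 39.6 / 14.4 = 2.75
Decay factor = 0.5^2.75 = 0.14865089
C(t) = 293.9 * 0.14865089 = 43.688 ng/mL

43.688


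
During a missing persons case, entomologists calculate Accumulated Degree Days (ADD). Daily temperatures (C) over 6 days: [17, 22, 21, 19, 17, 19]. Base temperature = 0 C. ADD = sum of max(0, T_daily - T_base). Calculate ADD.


Computing ADD day by day:
Day 1: max(0, 17 - 0) = 17
Day 2: max(0, 22 - 0) = 22
Day 3: max(0, 21 - 0) = 21
Day 4: max(0, 19 - 0) = 19
Day 5: max(0, 17 - 0) = 17
Day 6: max(0, 19 - 0) = 19
Total ADD = 115

115


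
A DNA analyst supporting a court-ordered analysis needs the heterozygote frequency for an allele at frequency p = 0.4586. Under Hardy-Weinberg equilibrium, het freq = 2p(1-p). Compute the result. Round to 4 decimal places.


Hardy-Weinberg heterozygote frequency:
q = 1 - p = 1 - 0.4586 = 0.5414
2pq = 2 * 0.4586 * 0.5414 = 0.4966

0.4966


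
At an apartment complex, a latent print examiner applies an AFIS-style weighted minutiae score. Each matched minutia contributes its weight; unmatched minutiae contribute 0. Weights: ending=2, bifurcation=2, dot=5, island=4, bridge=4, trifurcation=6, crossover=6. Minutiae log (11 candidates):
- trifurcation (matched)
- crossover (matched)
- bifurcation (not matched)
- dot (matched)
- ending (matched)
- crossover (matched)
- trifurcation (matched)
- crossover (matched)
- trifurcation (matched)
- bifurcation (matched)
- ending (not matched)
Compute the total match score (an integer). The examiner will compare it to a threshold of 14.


Weighted minutiae match score:
  trifurcation: matched, +6 (running total 6)
  crossover: matched, +6 (running total 12)
  bifurcation: not matched, +0
  dot: matched, +5 (running total 17)
  ending: matched, +2 (running total 19)
  crossover: matched, +6 (running total 25)
  trifurcation: matched, +6 (running total 31)
  crossover: matched, +6 (running total 37)
  trifurcation: matched, +6 (running total 43)
  bifurcation: matched, +2 (running total 45)
  ending: not matched, +0
Total score = 45
Threshold = 14; verdict = identification

45


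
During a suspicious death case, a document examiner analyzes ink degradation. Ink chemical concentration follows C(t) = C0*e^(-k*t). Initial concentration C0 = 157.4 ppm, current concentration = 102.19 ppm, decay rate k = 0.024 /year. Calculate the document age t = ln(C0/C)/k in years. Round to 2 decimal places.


Document age estimation:
C0/C = 157.4 / 102.19 = 1.540268
ln(C0/C) = 0.431956
t = 0.431956 / 0.024 = 18.00 years

18.00


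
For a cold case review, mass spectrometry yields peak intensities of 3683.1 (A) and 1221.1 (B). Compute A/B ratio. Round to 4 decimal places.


Spectral peak ratio:
Peak A = 3683.1 counts
Peak B = 1221.1 counts
Ratio = 3683.1 / 1221.1 = 3.0162

3.0162


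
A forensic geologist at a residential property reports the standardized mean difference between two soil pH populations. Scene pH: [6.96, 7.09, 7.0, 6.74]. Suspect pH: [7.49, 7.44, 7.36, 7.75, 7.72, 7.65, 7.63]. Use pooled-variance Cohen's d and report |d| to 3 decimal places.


Pooled-variance Cohen's d for soil pH comparison:
Scene mean = 27.79 / 4 = 6.9475
Suspect mean = 53.04 / 7 = 7.577143
Scene sample variance s_s^2 = 0.022092
Suspect sample variance s_c^2 = 0.02199
Pooled variance = ((n_s-1)*s_s^2 + (n_c-1)*s_c^2) / (n_s + n_c - 2) = 0.022024
Pooled SD = sqrt(0.022024) = 0.148405
Mean difference = -0.629643
|d| = |-0.629643| / 0.148405 = 4.243

4.243


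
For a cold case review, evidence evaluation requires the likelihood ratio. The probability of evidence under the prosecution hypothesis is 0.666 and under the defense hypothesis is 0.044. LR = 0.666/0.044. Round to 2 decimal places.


Likelihood ratio calculation:
LR = P(E|Hp) / P(E|Hd)
LR = 0.666 / 0.044
LR = 15.14

15.14


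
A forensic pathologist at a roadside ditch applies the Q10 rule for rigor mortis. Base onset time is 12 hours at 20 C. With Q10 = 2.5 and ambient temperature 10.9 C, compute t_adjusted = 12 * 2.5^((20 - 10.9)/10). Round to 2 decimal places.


Rigor mortis time adjustment:
Exponent = (T_ref - T_actual) / 10 = (20 - 10.9) / 10 = 0.91
Q10 factor = 2.5^0.91 = 2.30211
t_adjusted = 12 * 2.30211 = 27.63 hours

27.63


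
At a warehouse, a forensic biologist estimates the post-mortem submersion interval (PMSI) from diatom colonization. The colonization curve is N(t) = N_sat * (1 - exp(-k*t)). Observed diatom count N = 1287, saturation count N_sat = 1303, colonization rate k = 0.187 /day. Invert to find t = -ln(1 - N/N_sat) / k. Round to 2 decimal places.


PMSI from diatom colonization curve:
N / N_sat = 1287 / 1303 = 0.987721
1 - N/N_sat = 0.012279
ln(1 - N/N_sat) = -4.399865
t = -ln(1 - N/N_sat) / k = -(-4.399865) / 0.187 = 23.53 days

23.53


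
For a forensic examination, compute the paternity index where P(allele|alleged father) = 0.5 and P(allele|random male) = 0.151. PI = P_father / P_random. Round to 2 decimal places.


Paternity Index calculation:
PI = P(allele|father) / P(allele|random)
PI = 0.5 / 0.151
PI = 3.31

3.31


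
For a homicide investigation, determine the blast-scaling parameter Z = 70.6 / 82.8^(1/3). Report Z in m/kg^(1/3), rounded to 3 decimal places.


Scaled distance calculation:
W^(1/3) = 82.8^(1/3) = 4.358564
Z = R / W^(1/3) = 70.6 / 4.358564
Z = 16.198 m/kg^(1/3)

16.198


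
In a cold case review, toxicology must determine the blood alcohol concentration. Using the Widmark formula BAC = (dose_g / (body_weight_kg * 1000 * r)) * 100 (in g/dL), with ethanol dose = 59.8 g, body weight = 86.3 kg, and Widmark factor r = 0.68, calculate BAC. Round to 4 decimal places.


Applying the Widmark formula:
BAC = (dose_g / (body_wt * 1000 * r)) * 100
Denominator = 86.3 * 1000 * 0.68 = 58684
BAC = (59.8 / 58684) * 100
BAC = 0.1019 g/dL

0.1019


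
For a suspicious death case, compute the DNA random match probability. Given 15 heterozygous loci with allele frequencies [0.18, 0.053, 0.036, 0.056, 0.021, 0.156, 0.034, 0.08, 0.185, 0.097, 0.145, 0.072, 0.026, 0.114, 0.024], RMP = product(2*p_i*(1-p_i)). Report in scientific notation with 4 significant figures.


Computing RMP for 15 loci:
Locus 1: 2 * 0.18 * 0.82 = 0.2952
Locus 2: 2 * 0.053 * 0.947 = 0.100382
Locus 3: 2 * 0.036 * 0.964 = 0.069408
Locus 4: 2 * 0.056 * 0.944 = 0.105728
Locus 5: 2 * 0.021 * 0.979 = 0.041118
Locus 6: 2 * 0.156 * 0.844 = 0.263328
Locus 7: 2 * 0.034 * 0.966 = 0.065688
Locus 8: 2 * 0.08 * 0.92 = 0.1472
Locus 9: 2 * 0.185 * 0.815 = 0.30155
Locus 10: 2 * 0.097 * 0.903 = 0.175182
Locus 11: 2 * 0.145 * 0.855 = 0.24795
Locus 12: 2 * 0.072 * 0.928 = 0.133632
Locus 13: 2 * 0.026 * 0.974 = 0.050648
Locus 14: 2 * 0.114 * 0.886 = 0.202008
Locus 15: 2 * 0.024 * 0.976 = 0.046848
RMP = 1.910e-14

1.910e-14
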